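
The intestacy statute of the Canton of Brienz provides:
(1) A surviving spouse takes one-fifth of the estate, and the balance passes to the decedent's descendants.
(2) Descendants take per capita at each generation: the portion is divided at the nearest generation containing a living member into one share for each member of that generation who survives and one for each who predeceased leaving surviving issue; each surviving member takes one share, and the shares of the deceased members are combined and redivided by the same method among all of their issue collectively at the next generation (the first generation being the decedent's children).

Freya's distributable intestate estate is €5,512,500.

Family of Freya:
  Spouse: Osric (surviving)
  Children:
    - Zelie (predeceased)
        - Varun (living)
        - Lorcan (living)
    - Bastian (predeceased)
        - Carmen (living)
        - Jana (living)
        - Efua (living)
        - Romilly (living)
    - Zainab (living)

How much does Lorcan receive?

Osric takes one-fifth of €5,512,500 = €1,102,500. The remaining €4,410,000 passes to the descendants.
The descendants' portion (€4,410,000) is divided at the children's generation into 3 shares of €1,470,000. Zainab takes €1,470,000. The 2 shares of the deceased (Zelie and Bastian) are combined into a pool of €2,940,000.
That pool (€2,940,000) is divided at the grandchildren's generation equally among Varun, Lorcan, Carmen, Jana, Efua, and Romilly: €490,000 each.

Lorcan receives €490,000.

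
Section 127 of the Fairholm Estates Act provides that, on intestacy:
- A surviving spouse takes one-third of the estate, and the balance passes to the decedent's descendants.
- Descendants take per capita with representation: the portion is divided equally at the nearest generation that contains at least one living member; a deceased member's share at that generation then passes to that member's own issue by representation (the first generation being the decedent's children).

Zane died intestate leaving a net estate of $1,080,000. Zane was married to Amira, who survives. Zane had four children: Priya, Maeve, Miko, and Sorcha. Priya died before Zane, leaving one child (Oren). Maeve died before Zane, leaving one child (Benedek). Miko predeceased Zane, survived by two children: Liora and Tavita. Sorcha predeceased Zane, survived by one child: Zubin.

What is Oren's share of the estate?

Amira takes one-third of $1,080,000 = $360,000. The remaining $720,000 passes to the descendants.
No child survives, so the initial division is made at the grandchildren's generation.
The descendants' portion ($720,000) is divided into 5 shares of $144,000: Oren, Benedek, Liora, Tavita, and Zubin each take $144,000.

Oren receives $144,000.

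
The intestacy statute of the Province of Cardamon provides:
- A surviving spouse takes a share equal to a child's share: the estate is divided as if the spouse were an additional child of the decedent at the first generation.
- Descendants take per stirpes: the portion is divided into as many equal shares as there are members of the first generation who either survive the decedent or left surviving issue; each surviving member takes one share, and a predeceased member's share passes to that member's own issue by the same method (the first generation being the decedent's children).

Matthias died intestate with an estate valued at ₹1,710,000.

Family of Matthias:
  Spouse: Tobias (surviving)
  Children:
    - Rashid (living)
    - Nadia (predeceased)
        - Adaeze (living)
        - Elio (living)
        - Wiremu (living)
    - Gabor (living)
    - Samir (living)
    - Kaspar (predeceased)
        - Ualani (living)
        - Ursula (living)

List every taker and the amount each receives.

The spouse counts as an additional share at the children's level, so there are 6 primary shares of ₹285,000. Tobias takes one such share (₹285,000).
The children's combined portion (₹1,425,000) is divided into 5 shares of ₹285,000: Rashid, Gabor, and Samir each take ₹285,000; Nadia's ₹285,000 share passes to Nadia's issue; Kaspar's ₹285,000 share passes to Kaspar's issue.
Nadia's share (₹285,000) is divided into 3 shares of ₹95,000: Adaeze, Elio, and Wiremu each take ₹95,000.
Kaspar's share (₹285,000) is divided into 2 shares of ₹142,500: Ualani and Ursula each take ₹142,500.

Tobias: ₹285,000; Rashid: ₹285,000; Adaeze: ₹95,000; Elio: ₹95,000; Wiremu: ₹95,000; Gabor: ₹285,000; Samir: ₹285,000; Ualani: ₹142,500; Ursula: ₹142,500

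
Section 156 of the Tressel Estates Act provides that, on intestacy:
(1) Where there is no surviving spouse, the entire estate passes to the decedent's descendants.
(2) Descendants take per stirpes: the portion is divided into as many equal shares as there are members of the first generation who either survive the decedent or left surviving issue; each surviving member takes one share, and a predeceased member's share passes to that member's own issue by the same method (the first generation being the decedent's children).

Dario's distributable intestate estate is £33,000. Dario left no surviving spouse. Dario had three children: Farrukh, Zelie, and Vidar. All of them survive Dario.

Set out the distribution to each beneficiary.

Farrukh: £11,000; Zelie: £11,000; Vidar: £11,000

The entire £33,000 passes to the descendants.
That amount (£33,000) is divided into 3 shares of £11,000: Farrukh, Zelie, and Vidar each take £11,000.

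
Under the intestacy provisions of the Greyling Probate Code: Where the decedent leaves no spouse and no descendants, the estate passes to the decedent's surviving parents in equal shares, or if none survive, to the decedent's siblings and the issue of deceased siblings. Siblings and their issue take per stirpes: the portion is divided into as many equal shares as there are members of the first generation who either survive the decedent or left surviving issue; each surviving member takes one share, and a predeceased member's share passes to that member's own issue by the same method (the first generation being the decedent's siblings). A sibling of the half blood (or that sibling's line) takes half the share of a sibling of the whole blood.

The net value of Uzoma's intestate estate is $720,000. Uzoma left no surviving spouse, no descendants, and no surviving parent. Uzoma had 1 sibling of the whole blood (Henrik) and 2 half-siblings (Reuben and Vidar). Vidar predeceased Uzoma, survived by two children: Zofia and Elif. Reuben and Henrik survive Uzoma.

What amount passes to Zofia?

The entire $720,000 passes to the siblings and their issue.
Counting each half-blood sibling's line as half a unit, there are 2 units in $720,000, so one unit is $360,000. Whole-blood lines (Henrik) take $360,000 each; half-blood lines (Reuben and Vidar) take $180,000 each.
Vidar's share ($180,000) is divided into 2 shares of $90,000: Zofia and Elif each take $90,000.

Zofia receives $90,000.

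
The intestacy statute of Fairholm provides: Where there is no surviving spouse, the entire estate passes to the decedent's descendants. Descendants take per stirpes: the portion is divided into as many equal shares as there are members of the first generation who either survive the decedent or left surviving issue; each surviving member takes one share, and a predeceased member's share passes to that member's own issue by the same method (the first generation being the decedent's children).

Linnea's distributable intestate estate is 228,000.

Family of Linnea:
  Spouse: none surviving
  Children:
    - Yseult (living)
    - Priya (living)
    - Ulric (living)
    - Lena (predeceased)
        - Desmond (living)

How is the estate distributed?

Yseult: 57,000; Priya: 57,000; Ulric: 57,000; Desmond: 57,000

The entire 228,000 passes to the descendants.
That amount (228,000) is divided into 4 shares of 57,000: Yseult, Priya, and Ulric each take 57,000; Lena's 57,000 share passes to Lena's issue.
Lena's share (57,000) passes entirely to Desmond.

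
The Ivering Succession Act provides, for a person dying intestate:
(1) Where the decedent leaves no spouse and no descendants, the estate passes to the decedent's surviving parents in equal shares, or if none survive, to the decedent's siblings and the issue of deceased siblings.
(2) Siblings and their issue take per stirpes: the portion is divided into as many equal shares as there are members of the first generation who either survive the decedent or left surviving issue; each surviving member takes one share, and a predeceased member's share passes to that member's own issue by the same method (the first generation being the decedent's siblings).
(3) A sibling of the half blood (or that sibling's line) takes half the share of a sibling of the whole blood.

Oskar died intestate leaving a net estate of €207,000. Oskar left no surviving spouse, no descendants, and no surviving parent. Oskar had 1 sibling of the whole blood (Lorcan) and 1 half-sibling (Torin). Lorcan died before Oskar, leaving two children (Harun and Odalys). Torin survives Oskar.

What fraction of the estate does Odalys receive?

The entire €207,000 passes to the siblings and their issue.
Counting each half-blood sibling's line as half a unit, there are 3/2 units in €207,000, so one unit is €138,000. Whole-blood lines (Lorcan) take €138,000 each; half-blood lines (Torin) take €69,000 each.
Lorcan's share (€138,000) is divided into 2 shares of €69,000: Harun and Odalys each take €69,000.

Odalys receives 1/3 of the estate.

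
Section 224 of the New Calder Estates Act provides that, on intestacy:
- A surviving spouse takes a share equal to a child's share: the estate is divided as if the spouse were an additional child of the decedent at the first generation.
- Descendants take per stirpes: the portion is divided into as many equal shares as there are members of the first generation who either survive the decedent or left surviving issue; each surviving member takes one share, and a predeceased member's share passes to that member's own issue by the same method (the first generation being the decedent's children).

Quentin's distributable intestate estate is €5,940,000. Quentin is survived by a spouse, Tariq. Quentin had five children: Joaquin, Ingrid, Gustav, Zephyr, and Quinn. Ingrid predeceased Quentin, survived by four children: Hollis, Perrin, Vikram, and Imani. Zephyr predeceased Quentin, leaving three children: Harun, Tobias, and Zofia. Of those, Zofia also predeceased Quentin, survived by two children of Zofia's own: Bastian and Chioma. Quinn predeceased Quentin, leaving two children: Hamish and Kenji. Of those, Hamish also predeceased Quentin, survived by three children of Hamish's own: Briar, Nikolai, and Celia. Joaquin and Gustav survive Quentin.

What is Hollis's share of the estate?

The spouse counts as an additional share at the children's level, so there are 6 primary shares of €990,000. Tariq takes one such share (€990,000).
The children's combined portion (€4,950,000) is divided into 5 shares of €990,000: Joaquin and Gustav each take €990,000; Ingrid's €990,000 share passes to Ingrid's issue; Zephyr's €990,000 share passes to Zephyr's issue; Quinn's €990,000 share passes to Quinn's issue.
Ingrid's share (€990,000) is divided into 4 shares of €247,500: Hollis, Perrin, Vikram, and Imani each take €247,500.
Zephyr's share (€990,000) is divided into 3 shares of €330,000: Harun and Tobias each take €330,000; Zofia's €330,000 share passes to Zofia's issue.
Zofia's share (€330,000) is divided into 2 shares of €165,000: Bastian and Chioma each take €165,000.
Quinn's share (€990,000) is divided into 2 shares of €495,000: Kenji takes €495,000; Hamish's €495,000 share passes to Hamish's issue.
Hamish's share (€495,000) is divided into 3 shares of €165,000: Briar, Nikolai, and Celia each take €165,000.

Hollis receives €247,500.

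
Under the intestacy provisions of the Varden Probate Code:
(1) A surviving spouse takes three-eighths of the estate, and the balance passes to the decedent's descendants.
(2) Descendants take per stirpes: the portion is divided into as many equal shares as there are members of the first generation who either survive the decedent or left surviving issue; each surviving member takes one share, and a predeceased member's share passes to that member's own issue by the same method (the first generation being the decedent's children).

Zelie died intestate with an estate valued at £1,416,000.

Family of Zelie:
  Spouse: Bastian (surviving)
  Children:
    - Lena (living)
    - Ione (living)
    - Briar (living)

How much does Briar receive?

Briar receives £295,000.

Bastian takes three-eighths of £1,416,000 = £531,000. The remaining £885,000 passes to the descendants.
The descendants' portion (£885,000) is divided into 3 shares of £295,000: Lena, Ione, and Briar each take £295,000.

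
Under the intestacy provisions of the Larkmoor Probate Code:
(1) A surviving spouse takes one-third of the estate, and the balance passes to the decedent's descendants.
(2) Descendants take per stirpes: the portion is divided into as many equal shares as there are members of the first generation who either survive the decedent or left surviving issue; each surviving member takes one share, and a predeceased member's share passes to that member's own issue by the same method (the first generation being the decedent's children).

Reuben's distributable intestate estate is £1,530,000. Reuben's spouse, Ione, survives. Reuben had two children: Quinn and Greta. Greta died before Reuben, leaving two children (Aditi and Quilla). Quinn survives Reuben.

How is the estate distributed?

Ione takes one-third of £1,530,000 = £510,000. The remaining £1,020,000 passes to the descendants.
The descendants' portion (£1,020,000) is divided into 2 shares of £510,000: Quinn takes £510,000; Greta's £510,000 share passes to Greta's issue.
Greta's share (£510,000) is divided into 2 shares of £255,000: Aditi and Quilla each take £255,000.

Ione: £510,000; Quinn: £510,000; Aditi: £255,000; Quilla: £255,000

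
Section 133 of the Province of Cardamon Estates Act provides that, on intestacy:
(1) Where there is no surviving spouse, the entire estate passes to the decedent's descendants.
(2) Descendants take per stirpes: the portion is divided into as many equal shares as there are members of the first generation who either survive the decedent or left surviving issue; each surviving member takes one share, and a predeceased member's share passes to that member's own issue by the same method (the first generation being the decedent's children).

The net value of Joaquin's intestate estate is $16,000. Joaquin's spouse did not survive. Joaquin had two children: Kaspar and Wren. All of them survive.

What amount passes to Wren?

The entire $16,000 passes to the descendants.
That amount ($16,000) is divided into 2 shares of $8,000: Kaspar and Wren each take $8,000.

Wren receives $8,000.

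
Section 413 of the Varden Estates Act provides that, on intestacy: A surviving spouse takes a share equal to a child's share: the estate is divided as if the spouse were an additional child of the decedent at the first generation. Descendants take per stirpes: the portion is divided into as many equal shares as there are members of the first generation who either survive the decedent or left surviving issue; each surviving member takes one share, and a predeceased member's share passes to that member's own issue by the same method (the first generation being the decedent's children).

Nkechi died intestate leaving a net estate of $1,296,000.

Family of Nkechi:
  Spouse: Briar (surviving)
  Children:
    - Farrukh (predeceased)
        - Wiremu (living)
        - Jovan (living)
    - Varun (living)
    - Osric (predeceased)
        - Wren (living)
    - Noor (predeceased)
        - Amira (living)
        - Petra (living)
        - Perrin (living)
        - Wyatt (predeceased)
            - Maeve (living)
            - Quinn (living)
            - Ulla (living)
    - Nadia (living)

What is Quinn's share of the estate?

The spouse counts as an additional share at the children's level, so there are 6 primary shares of $216,000. Briar takes one such share ($216,000).
The children's combined portion ($1,080,000) is divided into 5 shares of $216,000: Varun and Nadia each take $216,000; Farrukh's $216,000 share passes to Farrukh's issue; Osric's $216,000 share passes to Osric's issue; Noor's $216,000 share passes to Noor's issue.
Farrukh's share ($216,000) is divided into 2 shares of $108,000: Wiremu and Jovan each take $108,000.
Osric's share ($216,000) passes entirely to Wren.
Noor's share ($216,000) is divided into 4 shares of $54,000: Amira, Petra, and Perrin each take $54,000; Wyatt's $54,000 share passes to Wyatt's issue.
Wyatt's share ($54,000) is divided into 3 shares of $18,000: Maeve, Quinn, and Ulla each take $18,000.

Quinn receives $18,000.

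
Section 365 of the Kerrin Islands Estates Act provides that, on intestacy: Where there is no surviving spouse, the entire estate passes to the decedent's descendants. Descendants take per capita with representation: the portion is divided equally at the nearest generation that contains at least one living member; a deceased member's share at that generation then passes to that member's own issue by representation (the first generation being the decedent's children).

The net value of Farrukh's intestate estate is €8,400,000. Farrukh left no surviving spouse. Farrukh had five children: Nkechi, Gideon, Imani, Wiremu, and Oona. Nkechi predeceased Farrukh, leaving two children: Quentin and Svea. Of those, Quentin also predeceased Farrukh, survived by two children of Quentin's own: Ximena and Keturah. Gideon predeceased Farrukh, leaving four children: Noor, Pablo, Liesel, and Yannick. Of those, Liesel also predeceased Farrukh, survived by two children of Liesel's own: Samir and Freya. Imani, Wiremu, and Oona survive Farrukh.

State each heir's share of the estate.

The entire €8,400,000 passes to the descendants.
That amount (€8,400,000) is divided into 5 shares of €1,680,000: Imani, Wiremu, and Oona each take €1,680,000; Nkechi's €1,680,000 share passes to Nkechi's issue; Gideon's €1,680,000 share passes to Gideon's issue.
Nkechi's share (€1,680,000) is divided into 2 shares of €840,000: Svea takes €840,000; Quentin's €840,000 share passes to Quentin's issue.
Quentin's share (€840,000) is divided into 2 shares of €420,000: Ximena and Keturah each take €420,000.
Gideon's share (€1,680,000) is divided into 4 shares of €420,000: Noor, Pablo, and Yannick each take €420,000; Liesel's €420,000 share passes to Liesel's issue.
Liesel's share (€420,000) is divided into 2 shares of €210,000: Samir and Freya each take €210,000.

Ximena: €420,000; Keturah: €420,000; Svea: €840,000; Noor: €420,000; Pablo: €420,000; Samir: €210,000; Freya: €210,000; Yannick: €420,000; Imani: €1,680,000; Wiremu: €1,680,000; Oona: €1,680,000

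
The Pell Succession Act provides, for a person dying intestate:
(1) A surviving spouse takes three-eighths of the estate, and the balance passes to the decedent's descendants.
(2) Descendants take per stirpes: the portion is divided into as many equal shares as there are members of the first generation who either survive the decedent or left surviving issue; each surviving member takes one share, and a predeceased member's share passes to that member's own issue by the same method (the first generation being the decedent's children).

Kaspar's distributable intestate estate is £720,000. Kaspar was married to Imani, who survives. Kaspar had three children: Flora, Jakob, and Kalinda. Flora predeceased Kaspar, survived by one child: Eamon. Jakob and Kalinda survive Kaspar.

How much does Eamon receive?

Imani takes three-eighths of £720,000 = £270,000. The remaining £450,000 passes to the descendants.
The descendants' portion (£450,000) is divided into 3 shares of £150,000: Jakob and Kalinda each take £150,000; Flora's £150,000 share passes to Flora's issue.
Flora's share (£150,000) passes entirely to Eamon.

Eamon receives £150,000.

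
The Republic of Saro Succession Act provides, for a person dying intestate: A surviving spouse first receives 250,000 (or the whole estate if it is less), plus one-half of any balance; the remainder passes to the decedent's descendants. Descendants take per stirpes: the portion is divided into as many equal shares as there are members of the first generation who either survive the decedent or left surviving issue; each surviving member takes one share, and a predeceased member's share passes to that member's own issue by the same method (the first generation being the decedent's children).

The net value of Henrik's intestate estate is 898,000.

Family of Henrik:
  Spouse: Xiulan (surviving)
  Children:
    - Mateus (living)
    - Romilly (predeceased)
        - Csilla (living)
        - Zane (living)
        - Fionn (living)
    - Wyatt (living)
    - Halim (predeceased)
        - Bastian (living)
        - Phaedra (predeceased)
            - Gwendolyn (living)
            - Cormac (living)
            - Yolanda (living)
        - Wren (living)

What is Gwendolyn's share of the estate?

Gwendolyn receives 9,000.

Xiulan first takes 250,000, leaving a balance of 648,000. Xiulan then takes one-half of the balance (324,000), for a total of 574,000. The remaining 324,000 passes to the descendants.
The descendants' portion (324,000) is divided into 4 shares of 81,000: Mateus and Wyatt each take 81,000; Romilly's 81,000 share passes to Romilly's issue; Halim's 81,000 share passes to Halim's issue.
Romilly's share (81,000) is divided into 3 shares of 27,000: Csilla, Zane, and Fionn each take 27,000.
Halim's share (81,000) is divided into 3 shares of 27,000: Bastian and Wren each take 27,000; Phaedra's 27,000 share passes to Phaedra's issue.
Phaedra's share (27,000) is divided into 3 shares of 9,000: Gwendolyn, Cormac, and Yolanda each take 9,000.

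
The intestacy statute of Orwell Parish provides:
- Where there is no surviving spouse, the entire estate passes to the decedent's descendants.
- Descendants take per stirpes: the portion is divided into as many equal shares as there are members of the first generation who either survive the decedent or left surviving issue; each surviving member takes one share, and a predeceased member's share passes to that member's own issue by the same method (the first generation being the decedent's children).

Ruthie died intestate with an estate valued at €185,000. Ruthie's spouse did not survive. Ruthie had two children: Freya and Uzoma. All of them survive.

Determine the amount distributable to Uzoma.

Uzoma receives €92,500.

The entire €185,000 passes to the descendants.
That amount (€185,000) is divided into 2 shares of €92,500: Freya and Uzoma each take €92,500.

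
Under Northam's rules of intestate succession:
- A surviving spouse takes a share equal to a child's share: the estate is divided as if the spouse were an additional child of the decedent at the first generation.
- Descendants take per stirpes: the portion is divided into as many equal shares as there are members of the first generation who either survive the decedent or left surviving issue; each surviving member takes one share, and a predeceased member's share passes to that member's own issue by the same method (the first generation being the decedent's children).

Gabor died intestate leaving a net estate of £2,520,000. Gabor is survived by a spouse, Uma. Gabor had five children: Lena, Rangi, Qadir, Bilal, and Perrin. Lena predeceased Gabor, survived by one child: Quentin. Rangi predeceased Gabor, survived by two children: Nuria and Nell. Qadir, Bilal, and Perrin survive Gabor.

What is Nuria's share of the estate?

Nuria receives £210,000.

The spouse counts as an additional share at the children's level, so there are 6 primary shares of £420,000. Uma takes one such share (£420,000).
The children's combined portion (£2,100,000) is divided into 5 shares of £420,000: Qadir, Bilal, and Perrin each take £420,000; Lena's £420,000 share passes to Lena's issue; Rangi's £420,000 share passes to Rangi's issue.
Lena's share (£420,000) passes entirely to Quentin.
Rangi's share (£420,000) is divided into 2 shares of £210,000: Nuria and Nell each take £210,000.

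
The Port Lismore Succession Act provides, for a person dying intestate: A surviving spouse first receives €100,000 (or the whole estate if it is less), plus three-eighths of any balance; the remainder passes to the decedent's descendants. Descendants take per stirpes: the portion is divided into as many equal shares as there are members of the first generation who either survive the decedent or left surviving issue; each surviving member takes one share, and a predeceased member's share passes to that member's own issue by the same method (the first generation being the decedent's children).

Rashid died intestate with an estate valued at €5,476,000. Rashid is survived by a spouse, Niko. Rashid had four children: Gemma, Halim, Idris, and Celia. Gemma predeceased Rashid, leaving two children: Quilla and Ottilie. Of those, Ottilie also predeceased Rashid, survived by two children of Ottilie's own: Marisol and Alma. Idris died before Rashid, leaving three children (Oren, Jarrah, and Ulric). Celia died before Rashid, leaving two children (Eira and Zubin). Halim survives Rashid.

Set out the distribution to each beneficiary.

Niko first takes €100,000, leaving a balance of €5,376,000. Niko then takes three-eighths of the balance (€2,016,000), for a total of €2,116,000. The remaining €3,360,000 passes to the descendants.
The descendants' portion (€3,360,000) is divided into 4 shares of €840,000: Halim takes €840,000; Gemma's €840,000 share passes to Gemma's issue; Idris's €840,000 share passes to Idris's issue; Celia's €840,000 share passes to Celia's issue.
Gemma's share (€840,000) is divided into 2 shares of €420,000: Quilla takes €420,000; Ottilie's €420,000 share passes to Ottilie's issue.
Ottilie's share (€420,000) is divided into 2 shares of €210,000: Marisol and Alma each take €210,000.
Idris's share (€840,000) is divided into 3 shares of €280,000: Oren, Jarrah, and Ulric each take €280,000.
Celia's share (€840,000) is divided into 2 shares of €420,000: Eira and Zubin each take €420,000.

Niko: €2,116,000; Quilla: €420,000; Marisol: €210,000; Alma: €210,000; Halim: €840,000; Oren: €280,000; Jarrah: €280,000; Ulric: €280,000; Eira: €420,000; Zubin: €420,000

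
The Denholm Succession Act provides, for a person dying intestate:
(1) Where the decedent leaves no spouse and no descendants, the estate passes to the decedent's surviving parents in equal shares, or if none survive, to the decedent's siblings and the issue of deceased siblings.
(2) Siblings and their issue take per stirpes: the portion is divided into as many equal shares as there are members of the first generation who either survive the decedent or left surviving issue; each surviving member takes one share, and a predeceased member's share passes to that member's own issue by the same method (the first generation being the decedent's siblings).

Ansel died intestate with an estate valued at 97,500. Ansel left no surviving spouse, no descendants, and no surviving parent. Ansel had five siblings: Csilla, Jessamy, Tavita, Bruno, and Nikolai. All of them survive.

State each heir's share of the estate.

The entire 97,500 passes to the siblings and their issue.
That amount (97,500) is divided into 5 shares of 19,500: Csilla, Jessamy, Tavita, Bruno, and Nikolai each take 19,500.

Csilla: 19,500; Jessamy: 19,500; Tavita: 19,500; Bruno: 19,500; Nikolai: 19,500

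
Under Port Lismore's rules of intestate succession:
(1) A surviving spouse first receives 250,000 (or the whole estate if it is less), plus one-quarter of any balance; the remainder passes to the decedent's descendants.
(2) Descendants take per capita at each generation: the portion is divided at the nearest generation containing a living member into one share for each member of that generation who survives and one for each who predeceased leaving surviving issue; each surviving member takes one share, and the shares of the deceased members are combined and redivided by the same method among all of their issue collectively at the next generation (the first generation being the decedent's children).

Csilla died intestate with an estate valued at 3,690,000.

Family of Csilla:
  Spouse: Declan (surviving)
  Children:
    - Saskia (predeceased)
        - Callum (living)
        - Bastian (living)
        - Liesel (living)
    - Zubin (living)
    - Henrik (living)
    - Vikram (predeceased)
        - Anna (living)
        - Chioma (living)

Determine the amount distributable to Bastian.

Bastian receives 258,000.

Declan first takes 250,000, leaving a balance of 3,440,000. Declan then takes one-quarter of the balance (860,000), for a total of 1,110,000. The remaining 2,580,000 passes to the descendants.
The descendants' portion (2,580,000) is divided at the children's generation into 4 shares of 645,000. Zubin and Henrik each take 645,000. The 2 shares of the deceased (Saskia and Vikram) are combined into a pool of 1,290,000.
That pool (1,290,000) is divided at the grandchildren's generation equally among Callum, Bastian, Liesel, Anna, and Chioma: 258,000 each.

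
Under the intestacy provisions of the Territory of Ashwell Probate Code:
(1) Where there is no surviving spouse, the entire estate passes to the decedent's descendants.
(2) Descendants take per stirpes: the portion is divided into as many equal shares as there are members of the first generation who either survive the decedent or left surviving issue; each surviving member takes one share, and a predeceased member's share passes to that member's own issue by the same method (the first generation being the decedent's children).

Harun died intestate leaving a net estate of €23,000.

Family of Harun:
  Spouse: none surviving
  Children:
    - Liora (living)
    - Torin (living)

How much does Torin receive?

The entire €23,000 passes to the descendants.
That amount (€23,000) is divided into 2 shares of €11,500: Liora and Torin each take €11,500.

Torin receives €11,500.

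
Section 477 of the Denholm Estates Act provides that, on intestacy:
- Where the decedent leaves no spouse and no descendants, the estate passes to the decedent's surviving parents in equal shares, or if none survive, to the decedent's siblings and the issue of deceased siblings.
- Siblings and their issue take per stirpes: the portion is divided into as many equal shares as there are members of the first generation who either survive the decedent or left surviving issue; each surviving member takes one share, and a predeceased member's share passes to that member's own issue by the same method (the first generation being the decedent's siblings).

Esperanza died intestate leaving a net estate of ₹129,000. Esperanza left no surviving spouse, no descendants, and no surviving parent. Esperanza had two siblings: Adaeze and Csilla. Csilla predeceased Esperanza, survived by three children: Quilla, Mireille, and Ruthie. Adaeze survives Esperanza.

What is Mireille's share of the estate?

The entire ₹129,000 passes to the siblings and their issue.
That amount (₹129,000) is divided into 2 shares of ₹64,500: Adaeze takes ₹64,500; Csilla's ₹64,500 share passes to Csilla's issue.
Csilla's share (₹64,500) is divided into 3 shares of ₹21,500: Quilla, Mireille, and Ruthie each take ₹21,500.

Mireille receives ₹21,500.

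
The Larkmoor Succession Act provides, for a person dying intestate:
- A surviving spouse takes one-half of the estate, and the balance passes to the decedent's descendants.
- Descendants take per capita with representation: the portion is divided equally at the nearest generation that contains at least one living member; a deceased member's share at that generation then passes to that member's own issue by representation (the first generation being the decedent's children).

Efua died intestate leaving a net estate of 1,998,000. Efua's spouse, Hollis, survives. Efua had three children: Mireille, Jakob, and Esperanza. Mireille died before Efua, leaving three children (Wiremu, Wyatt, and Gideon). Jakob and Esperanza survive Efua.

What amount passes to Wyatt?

Hollis takes one-half of 1,998,000 = 999,000. The remaining 999,000 passes to the descendants.
The descendants' portion (999,000) is divided into 3 shares of 333,000: Jakob and Esperanza each take 333,000; Mireille's 333,000 share passes to Mireille's issue.
Mireille's share (333,000) is divided into 3 shares of 111,000: Wiremu, Wyatt, and Gideon each take 111,000.

Wyatt receives 111,000.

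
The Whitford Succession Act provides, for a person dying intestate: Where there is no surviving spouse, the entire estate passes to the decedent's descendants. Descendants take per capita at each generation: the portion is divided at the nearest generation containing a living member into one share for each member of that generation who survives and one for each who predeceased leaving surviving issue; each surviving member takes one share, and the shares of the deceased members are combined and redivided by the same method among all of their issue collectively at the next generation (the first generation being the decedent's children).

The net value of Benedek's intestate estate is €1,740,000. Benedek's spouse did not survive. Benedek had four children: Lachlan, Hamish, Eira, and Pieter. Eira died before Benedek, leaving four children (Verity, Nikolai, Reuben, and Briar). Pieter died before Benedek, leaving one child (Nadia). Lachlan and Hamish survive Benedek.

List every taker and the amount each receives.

Lachlan: €435,000; Hamish: €435,000; Verity: €174,000; Nikolai: €174,000; Reuben: €174,000; Briar: €174,000; Nadia: €174,000

The entire €1,740,000 passes to the descendants.
That amount (€1,740,000) is divided at the children's generation into 4 shares of €435,000. Lachlan and Hamish each take €435,000. The 2 shares of the deceased (Eira and Pieter) are combined into a pool of €870,000.
That pool (€870,000) is divided at the grandchildren's generation equally among Verity, Nikolai, Reuben, Briar, and Nadia: €174,000 each.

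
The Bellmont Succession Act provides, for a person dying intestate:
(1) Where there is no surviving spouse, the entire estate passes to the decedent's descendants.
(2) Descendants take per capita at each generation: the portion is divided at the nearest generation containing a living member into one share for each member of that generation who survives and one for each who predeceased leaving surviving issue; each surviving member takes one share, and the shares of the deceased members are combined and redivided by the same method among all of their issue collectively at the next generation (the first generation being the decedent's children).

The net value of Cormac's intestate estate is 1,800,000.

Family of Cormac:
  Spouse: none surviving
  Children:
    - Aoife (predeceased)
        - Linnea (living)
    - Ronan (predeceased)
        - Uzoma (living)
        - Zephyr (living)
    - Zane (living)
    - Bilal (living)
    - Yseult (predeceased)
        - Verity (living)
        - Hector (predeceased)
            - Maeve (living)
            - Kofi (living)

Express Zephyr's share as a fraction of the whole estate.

The entire 1,800,000 passes to the descendants.
That amount (1,800,000) is divided at the children's generation into 5 shares of 360,000. Zane and Bilal each take 360,000. The 3 shares of the deceased (Aoife, Ronan, and Yseult) are combined into a pool of 1,080,000.
That pool (1,080,000) is divided at the grandchildren's generation into 5 shares of 216,000. Linnea, Uzoma, Zephyr, and Verity each take 216,000. The remaining share for the deceased Hector (216,000) is carried to the next generation.
That pool (216,000) is divided at the great-grandchildren's generation equally among Maeve and Kofi: 108,000 each.

Zephyr receives 3/25 of the estate.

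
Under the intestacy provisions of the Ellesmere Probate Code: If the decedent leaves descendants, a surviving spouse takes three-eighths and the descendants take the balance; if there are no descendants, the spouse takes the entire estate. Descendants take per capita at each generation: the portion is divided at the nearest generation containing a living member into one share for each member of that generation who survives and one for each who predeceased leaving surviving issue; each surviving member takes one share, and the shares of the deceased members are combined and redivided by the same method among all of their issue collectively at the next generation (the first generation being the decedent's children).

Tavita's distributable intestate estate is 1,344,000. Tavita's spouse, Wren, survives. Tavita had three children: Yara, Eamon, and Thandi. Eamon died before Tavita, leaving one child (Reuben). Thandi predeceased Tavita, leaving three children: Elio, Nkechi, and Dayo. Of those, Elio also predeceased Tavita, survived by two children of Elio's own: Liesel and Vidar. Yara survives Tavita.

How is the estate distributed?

Wren takes three-eighths of 1,344,000 = 504,000. The remaining 840,000 passes to the descendants.
The descendants' portion (840,000) is divided at the children's generation into 3 shares of 280,000. Yara takes 280,000. The 2 shares of the deceased (Eamon and Thandi) are combined into a pool of 560,000.
That pool (560,000) is divided at the grandchildren's generation into 4 shares of 140,000. Reuben, Nkechi, and Dayo each take 140,000. The remaining share for the deceased Elio (140,000) is carried to the next generation.
That pool (140,000) is divided at the great-grandchildren's generation equally among Liesel and Vidar: 70,000 each.

Wren: 504,000; Yara: 280,000; Reuben: 140,000; Liesel: 70,000; Vidar: 70,000; Nkechi: 140,000; Dayo: 140,000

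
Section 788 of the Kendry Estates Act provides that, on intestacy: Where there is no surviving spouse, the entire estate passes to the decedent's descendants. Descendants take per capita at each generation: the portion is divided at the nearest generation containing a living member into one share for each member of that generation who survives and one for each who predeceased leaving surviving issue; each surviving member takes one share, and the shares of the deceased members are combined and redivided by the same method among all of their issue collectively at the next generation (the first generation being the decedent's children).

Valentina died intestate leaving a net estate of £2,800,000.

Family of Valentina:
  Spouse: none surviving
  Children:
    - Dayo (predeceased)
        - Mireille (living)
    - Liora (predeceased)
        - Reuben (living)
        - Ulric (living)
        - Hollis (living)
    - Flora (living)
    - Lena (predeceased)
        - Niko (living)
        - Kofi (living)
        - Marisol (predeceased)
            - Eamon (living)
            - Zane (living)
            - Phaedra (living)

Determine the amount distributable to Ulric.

The entire £2,800,000 passes to the descendants.
That amount (£2,800,000) is divided at the children's generation into 4 shares of £700,000. Flora takes £700,000. The 3 shares of the deceased (Dayo, Liora, and Lena) are combined into a pool of £2,100,000.
That pool (£2,100,000) is divided at the grandchildren's generation into 7 shares of £300,000. Mireille, Reuben, Ulric, Hollis, Niko, and Kofi each take £300,000. The remaining share for the deceased Marisol (£300,000) is carried to the next generation.
That pool (£300,000) is divided at the great-grandchildren's generation equally among Eamon, Zane, and Phaedra: £100,000 each.

Ulric receives £300,000.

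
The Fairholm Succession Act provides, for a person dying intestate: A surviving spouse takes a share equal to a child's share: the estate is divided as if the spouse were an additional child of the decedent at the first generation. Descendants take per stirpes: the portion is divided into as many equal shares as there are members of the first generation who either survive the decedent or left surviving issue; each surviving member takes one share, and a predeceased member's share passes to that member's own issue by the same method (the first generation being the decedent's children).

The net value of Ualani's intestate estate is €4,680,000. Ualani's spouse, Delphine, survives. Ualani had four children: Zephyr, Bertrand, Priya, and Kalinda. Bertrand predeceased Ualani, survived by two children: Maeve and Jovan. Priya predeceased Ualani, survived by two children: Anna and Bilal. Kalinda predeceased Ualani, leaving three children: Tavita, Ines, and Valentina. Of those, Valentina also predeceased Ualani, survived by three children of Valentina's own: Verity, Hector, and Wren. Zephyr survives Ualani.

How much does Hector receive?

Hector receives €104,000.

The spouse counts as an additional share at the children's level, so there are 5 primary shares of €936,000. Delphine takes one such share (€936,000).
The children's combined portion (€3,744,000) is divided into 4 shares of €936,000: Zephyr takes €936,000; Bertrand's €936,000 share passes to Bertrand's issue; Priya's €936,000 share passes to Priya's issue; Kalinda's €936,000 share passes to Kalinda's issue.
Bertrand's share (€936,000) is divided into 2 shares of €468,000: Maeve and Jovan each take €468,000.
Priya's share (€936,000) is divided into 2 shares of €468,000: Anna and Bilal each take €468,000.
Kalinda's share (€936,000) is divided into 3 shares of €312,000: Tavita and Ines each take €312,000; Valentina's €312,000 share passes to Valentina's issue.
Valentina's share (€312,000) is divided into 3 shares of €104,000: Verity, Hector, and Wren each take €104,000.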